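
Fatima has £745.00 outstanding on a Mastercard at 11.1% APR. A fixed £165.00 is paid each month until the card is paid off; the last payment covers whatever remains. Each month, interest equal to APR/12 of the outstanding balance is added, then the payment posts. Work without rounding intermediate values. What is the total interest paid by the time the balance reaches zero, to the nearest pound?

£20

Monthly rate r = 11.1%/12 = 0.925% = 0.00925.
Payoff takes n = ⌈−ln(1 − rB₀/P)/ln(1+r)⌉ = ⌈4.633⌉ = 5 payments; the last is £104.70.
Total paid = 4·£165.00 + £104.70 = £764.70.
Total interest = total paid − principal = £764.70 − £745.00 = £19.70.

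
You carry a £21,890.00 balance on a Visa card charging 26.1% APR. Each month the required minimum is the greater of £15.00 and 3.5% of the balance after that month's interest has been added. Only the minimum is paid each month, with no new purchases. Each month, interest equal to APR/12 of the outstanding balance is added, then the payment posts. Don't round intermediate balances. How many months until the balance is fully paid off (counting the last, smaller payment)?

Monthly rate r = 26.1%/12 = 2.175% = 0.02175.
While 3.5% of the post-interest balance exceeds £15.00, each month B ← (B·(1+r))·(1 − 0.035), i.e. B shrinks by the factor (1+r)·0.965 = 0.98599.
This holds for months 1–281. Entering month 282 the balance is £415.21; 3.5% of the post-interest balance is now below £15.00, so the flat £15.00 minimum applies from here.
From month 282 a fixed £15.00 at rate r clears £415.21 in 43 more payments. Total: 281 + 43 = 324 months.

324 months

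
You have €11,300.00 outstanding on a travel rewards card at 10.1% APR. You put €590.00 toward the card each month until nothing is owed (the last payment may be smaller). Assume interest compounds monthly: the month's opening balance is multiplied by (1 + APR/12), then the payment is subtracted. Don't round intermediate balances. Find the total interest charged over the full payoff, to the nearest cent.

€1,074.11

Monthly rate r = 10.1%/12 = 0.841667% = 0.00841667.
Payoff takes n = ⌈−ln(1 − rB₀/P)/ln(1+r)⌉ = ⌈20.973⌉ = 21 payments; the last is €574.11.
Total paid = 20·€590.00 + €574.11 = €12,374.11.
Total interest = total paid − principal = €12,374.11 − €11,300.00 = €1,074.11.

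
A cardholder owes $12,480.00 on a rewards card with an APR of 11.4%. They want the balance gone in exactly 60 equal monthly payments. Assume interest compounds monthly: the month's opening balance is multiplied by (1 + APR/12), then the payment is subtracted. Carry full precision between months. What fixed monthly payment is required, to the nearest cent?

$273.84

Monthly rate r = 11.4%/12 = 0.95% = 0.0095.
Level-payment amortization: P = B₀·r / (1 − (1+r)^(−n)) = 12480.00·0.0095 / (1 − 1.0095^(−60)).
Denominator 1 − (1+r)^(−60) = 0.432950981.
P = 118.56 / 0.432950981 ≈ 273.84.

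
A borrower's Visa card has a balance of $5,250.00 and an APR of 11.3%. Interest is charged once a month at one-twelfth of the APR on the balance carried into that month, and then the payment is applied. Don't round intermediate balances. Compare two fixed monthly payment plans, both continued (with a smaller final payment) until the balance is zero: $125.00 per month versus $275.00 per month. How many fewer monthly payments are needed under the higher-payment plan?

32 fewer payments

Monthly rate r = 11.3%/12 = 0.941667% = 0.00941667.
At $125.00/mo: n = ⌈−ln(1 − rB₀/P)/ln(1+r)⌉ = 54 payments (last $88.22); total interest = total paid − $5,250.00 = $1,463.22.
At $275.00/mo: 22 payments (last $39.74); total interest $564.74.
Payments saved = 54 − 22 = 32.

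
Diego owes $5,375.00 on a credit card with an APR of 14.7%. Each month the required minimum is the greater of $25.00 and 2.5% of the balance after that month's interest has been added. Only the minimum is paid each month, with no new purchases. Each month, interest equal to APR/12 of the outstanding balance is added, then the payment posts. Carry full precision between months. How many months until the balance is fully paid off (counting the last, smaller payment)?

184 months

Monthly rate r = 14.7%/12 = 1.225% = 0.01225.
While 2.5% of the post-interest balance exceeds $25.00, each month B ← (B·(1+r))·(1 − 0.025), i.e. B shrinks by the factor (1+r)·0.975 = 0.98694.
This holds for months 1–129. Entering month 130 the balance is $986.50; 2.5% of the post-interest balance is now below $25.00, so the flat $25.00 minimum applies from here.
From month 130 a fixed $25.00 at rate r clears $986.50 in 55 more payments. Total: 129 + 55 = 184 months.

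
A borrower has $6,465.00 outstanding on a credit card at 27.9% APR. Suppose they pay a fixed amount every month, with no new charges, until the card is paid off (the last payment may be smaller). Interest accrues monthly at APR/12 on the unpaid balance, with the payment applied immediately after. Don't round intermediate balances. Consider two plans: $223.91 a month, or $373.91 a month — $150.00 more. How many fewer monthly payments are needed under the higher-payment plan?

26 fewer payments

Monthly rate r = 27.9%/12 = 2.325% = 0.02325.
At $223.91/mo: n = ⌈−ln(1 − rB₀/P)/ln(1+r)⌉ = 49 payments (last $92.12); total interest = total paid − $6,465.00 = $4,374.80.
At $373.91/mo: 23 payments (last $139.57); total interest $1,900.59.
Payments saved = 49 − 23 = 26.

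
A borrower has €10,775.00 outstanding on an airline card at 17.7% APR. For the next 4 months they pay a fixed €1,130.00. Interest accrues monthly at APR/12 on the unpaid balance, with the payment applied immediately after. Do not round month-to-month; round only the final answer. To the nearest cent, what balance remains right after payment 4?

€6,803.94

Monthly rate r = 17.7%/12 = 1.475% = 0.01475.
Each month: B ← B·(1+r) − €1,130.00.
Month 1: interest €158.93; balance after payment €9,803.93.
Month 2: interest €144.61; balance after payment €8,818.54.
Month 3: interest €130.07; balance after payment €7,818.61.
Month 4: interest €115.32; balance after payment €6,803.94.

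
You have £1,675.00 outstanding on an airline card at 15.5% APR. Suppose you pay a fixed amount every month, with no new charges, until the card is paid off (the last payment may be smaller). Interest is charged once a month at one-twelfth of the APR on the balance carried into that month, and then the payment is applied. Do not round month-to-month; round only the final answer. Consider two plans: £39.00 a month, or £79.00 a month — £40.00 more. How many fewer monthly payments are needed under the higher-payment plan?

Monthly rate r = 15.5%/12 = 1.29167% = 0.0129167.
At £39.00/mo: n = ⌈−ln(1 − rB₀/P)/ln(1+r)⌉ = 64 payments (last £1.80); total interest = total paid − £1,675.00 = £783.80.
At £79.00/mo: 25 payments (last £73.93); total interest £294.93.
Payments saved = 64 − 25 = 39.

39 fewer payments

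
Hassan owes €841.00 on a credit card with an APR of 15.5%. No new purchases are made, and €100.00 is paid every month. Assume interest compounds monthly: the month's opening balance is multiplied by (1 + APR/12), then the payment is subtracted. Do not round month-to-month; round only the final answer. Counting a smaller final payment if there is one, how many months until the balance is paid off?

Monthly rate r = 15.5%/12 = 1.29167% = 0.0129167.
Recurrence: B ← B·(1+r) − €100.00.
Month 1: interest €10.86; balance after payment €751.86.
Month 2: interest €9.71; balance after payment €661.57.
Closed form: n = −ln(1 − rB₀/P)/ln(1+r) = −ln(0.89137)/ln(1.01292) ≈ 8.960, so the balance reaches zero during payment 9.

9 payments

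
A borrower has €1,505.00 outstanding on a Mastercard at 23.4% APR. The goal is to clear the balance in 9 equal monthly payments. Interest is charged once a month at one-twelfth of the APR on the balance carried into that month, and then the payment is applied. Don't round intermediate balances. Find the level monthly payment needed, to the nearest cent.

€183.95

Monthly rate r = 23.4%/12 = 1.95% = 0.0195.
Level-payment amortization: P = B₀·r / (1 − (1+r)^(−n)) = 1505.00·0.0195 / (1 − 1.0195^(−9)).
Denominator 1 − (1+r)^(−9) = 0.159544103.
P = 29.3475 / 0.159544103 ≈ 183.95.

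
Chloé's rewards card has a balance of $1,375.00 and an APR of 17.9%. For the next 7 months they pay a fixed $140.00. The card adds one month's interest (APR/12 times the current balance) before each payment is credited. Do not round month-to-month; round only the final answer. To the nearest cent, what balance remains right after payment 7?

Monthly rate r = 17.9%/12 = 1.49167% = 0.0149167.
Each month: B ← B·(1+r) − $140.00.
Month 1: interest $20.51; balance after payment $1,255.51.
Month 2: interest $18.73; balance after payment $1,134.24.
Month 3: interest $16.92; balance after payment $1,011.16.
Month 4: interest $15.08; balance after payment $886.24.
Month 5: interest $13.22; balance after payment $759.46.
Month 6: interest $11.33; balance after payment $630.79.
Month 7: interest $9.41; balance after payment $500.20.

$500.20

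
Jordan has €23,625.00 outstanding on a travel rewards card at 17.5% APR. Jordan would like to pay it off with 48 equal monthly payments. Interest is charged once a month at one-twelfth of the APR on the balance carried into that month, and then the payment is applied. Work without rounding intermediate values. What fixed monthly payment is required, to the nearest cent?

€687.83

Monthly rate r = 17.5%/12 = 1.45833% = 0.0145833.
Level-payment amortization: P = B₀·r / (1 − (1+r)^(−n)) = 23625.00·0.0145833 / (1 − 1.01458^(−48)).
Denominator 1 − (1+r)^(−48) = 0.500898063.
P = 344.531 / 0.500898063 ≈ 687.83.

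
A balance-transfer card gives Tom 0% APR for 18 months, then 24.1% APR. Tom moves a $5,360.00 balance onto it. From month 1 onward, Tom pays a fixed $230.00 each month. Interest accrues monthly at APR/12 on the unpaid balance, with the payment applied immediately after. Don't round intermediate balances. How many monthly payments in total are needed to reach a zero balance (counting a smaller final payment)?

24 payments

Promo months 1–18 at r₀ = 0%/12 = 0; months 19+ at r₁ = 24.1%/12 = 0.0200833.
After month 18 (no interest yet): B = $5,360.00 − 18·$230.00 = $1,220.00.
Then at r₁ with $230.00/mo: n₂ = −ln(1 − r₁·B/P)/ln(1+r₁) ≈ 5.66 → 6 more payments.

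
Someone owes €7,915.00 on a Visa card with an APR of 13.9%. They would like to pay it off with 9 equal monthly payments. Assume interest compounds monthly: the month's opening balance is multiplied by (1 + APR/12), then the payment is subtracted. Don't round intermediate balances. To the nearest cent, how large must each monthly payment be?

Monthly rate r = 13.9%/12 = 1.15833% = 0.0115833.
Level-payment amortization: P = B₀·r / (1 − (1+r)^(−n)) = 7915.00·0.0115833 / (1 − 1.01158^(−9)).
Denominator 1 − (1+r)^(−9) = 0.0984599768.
P = 91.6821 / 0.0984599768 ≈ 931.16.

€931.16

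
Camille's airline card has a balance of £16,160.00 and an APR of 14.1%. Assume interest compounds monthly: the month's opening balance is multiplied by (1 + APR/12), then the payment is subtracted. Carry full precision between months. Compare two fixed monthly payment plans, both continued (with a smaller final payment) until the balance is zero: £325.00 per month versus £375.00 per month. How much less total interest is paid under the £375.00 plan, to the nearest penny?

£1,756.26

Monthly rate r = 14.1%/12 = 1.175% = 0.01175.
At £325.00/mo: n = ⌈−ln(1 − rB₀/P)/ln(1+r)⌉ = 76 payments (last £43.32); total interest = total paid − £16,160.00 = £8,258.32.
At £375.00/mo: 61 payments (last £162.06); total interest £6,502.06.
Interest saved = £8,258.32 − £6,502.06 = £1,756.26.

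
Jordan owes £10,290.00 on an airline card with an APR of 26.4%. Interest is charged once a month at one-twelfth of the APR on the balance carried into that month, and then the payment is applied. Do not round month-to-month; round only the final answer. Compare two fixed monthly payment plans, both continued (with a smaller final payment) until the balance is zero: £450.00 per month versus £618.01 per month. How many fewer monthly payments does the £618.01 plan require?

12 fewer payments

Monthly rate r = 26.4%/12 = 2.2% = 0.022.
At £450.00/mo: n = ⌈−ln(1 − rB₀/P)/ln(1+r)⌉ = 33 payments (last £61.20); total interest = total paid − £10,290.00 = £4,171.20.
At £618.01/mo: 21 payments (last £595.41); total interest £2,665.61.
Payments saved = 33 − 21 = 12.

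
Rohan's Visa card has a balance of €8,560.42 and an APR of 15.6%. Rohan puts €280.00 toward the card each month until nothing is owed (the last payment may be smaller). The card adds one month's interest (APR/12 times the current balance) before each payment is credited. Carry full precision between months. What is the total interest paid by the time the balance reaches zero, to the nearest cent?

Monthly rate r = 15.6%/12 = 1.3% = 0.013.
Payoff takes n = ⌈−ln(1 − rB₀/P)/ln(1+r)⌉ = ⌈39.221⌉ = 40 payments; the last is €62.06.
Total paid = 39·€280.00 + €62.06 = €10,982.06.
Total interest = total paid − principal = €10,982.06 − €8,560.42 = €2,421.64.

€2,421.64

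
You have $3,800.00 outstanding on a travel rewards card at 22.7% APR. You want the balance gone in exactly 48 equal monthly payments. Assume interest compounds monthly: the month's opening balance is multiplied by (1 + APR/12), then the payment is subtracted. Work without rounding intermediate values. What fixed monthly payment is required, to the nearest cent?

$121.17

Monthly rate r = 22.7%/12 = 1.89167% = 0.0189167.
Level-payment amortization: P = B₀·r / (1 − (1+r)^(−n)) = 3800.00·0.0189167 / (1 − 1.01892^(−48)).
Denominator 1 − (1+r)^(−48) = 0.593234581.
P = 71.8833 / 0.593234581 ≈ 121.17.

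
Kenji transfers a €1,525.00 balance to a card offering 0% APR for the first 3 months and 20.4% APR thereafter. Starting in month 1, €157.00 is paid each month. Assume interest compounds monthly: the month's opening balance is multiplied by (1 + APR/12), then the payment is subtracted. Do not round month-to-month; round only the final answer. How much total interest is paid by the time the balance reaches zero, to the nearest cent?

€74.84

Promo months 1–3 at r₀ = 0%/12 = 0; months 4+ at r₁ = 20.4%/12 = 0.017.
After month 3 (no interest yet): B = €1,525.00 − 3·€157.00 = €1,054.00.
Then at r₁ with €157.00/mo: n₂ = −ln(1 − r₁·B/P)/ln(1+r₁) ≈ 7.19 → 8 more payments.
Total paid = 10·€157.00 + €29.84 = €1,599.84; interest = €1,599.84 − €1,525.00 = €74.84.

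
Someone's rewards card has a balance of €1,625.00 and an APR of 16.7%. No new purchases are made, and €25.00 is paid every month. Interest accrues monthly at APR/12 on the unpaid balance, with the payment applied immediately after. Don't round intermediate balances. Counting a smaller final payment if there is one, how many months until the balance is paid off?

Monthly rate r = 16.7%/12 = 1.39167% = 0.0139167.
Recurrence: B ← B·(1+r) − €25.00.
Month 1: interest €22.61; balance after payment €1,622.61.
Month 2: interest €22.58; balance after payment €1,620.20.
Closed form: n = −ln(1 − rB₀/P)/ln(1+r) = −ln(0.095417)/ln(1.01392) ≈ 169.999, so the balance reaches zero during payment 170.

170 months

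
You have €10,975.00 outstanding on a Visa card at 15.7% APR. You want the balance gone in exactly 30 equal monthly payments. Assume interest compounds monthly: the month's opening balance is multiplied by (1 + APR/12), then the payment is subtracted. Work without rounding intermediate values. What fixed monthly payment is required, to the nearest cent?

€444.67

Monthly rate r = 15.7%/12 = 1.30833% = 0.0130833.
Level-payment amortization: P = B₀·r / (1 − (1+r)^(−n)) = 10975.00·0.0130833 / (1 − 1.01308^(−30)).
Denominator 1 − (1+r)^(−30) = 0.322912369.
P = 143.59 / 0.322912369 ≈ 444.67.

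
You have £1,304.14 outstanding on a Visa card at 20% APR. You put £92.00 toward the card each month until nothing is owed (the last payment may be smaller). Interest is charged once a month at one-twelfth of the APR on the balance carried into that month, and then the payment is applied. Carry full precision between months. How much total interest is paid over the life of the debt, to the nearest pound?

£196

Monthly rate r = 20%/12 = 1.66667% = 0.0166667.
Payoff takes n = ⌈−ln(1 − rB₀/P)/ln(1+r)⌉ = ⌈16.306⌉ = 17 payments; the last is £28.30.
Total paid = 16·£92.00 + £28.30 = £1,500.30.
Total interest = total paid − principal = £1,500.30 − £1,304.14 = £196.16.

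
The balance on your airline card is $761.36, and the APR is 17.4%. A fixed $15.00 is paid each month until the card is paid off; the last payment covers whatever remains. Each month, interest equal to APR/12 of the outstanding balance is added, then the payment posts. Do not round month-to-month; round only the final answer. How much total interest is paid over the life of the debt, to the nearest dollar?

Monthly rate r = 17.4%/12 = 1.45% = 0.0145.
Payoff takes n = ⌈−ln(1 − rB₀/P)/ln(1+r)⌉ = ⌈92.508⌉ = 93 payments; the last is $7.65.
Total paid = 92·$15.00 + $7.65 = $1,387.65.
Total interest = total paid − principal = $1,387.65 − $761.36 = $626.29.

$626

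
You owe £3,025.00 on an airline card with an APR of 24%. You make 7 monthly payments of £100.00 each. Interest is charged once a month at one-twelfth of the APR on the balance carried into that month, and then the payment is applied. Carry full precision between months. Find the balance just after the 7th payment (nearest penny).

£2,731.35

Monthly rate r = 24%/12 = 2% = 0.02.
Each month: B ← B·(1+r) − £100.00.
Month 1: interest £60.50; balance after payment £2,985.50.
Month 2: interest £59.71; balance after payment £2,945.21.
Month 3: interest £58.90; balance after payment £2,904.11.
Month 4: interest £58.08; balance after payment £2,862.20.
Month 5: interest £57.24; balance after payment £2,819.44.
Month 6: interest £56.39; balance after payment £2,775.83.
Month 7: interest £55.52; balance after payment £2,731.35.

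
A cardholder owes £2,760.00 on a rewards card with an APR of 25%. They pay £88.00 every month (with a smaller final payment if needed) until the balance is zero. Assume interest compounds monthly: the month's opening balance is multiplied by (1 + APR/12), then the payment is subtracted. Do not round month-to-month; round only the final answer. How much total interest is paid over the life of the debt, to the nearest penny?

Monthly rate r = 25%/12 = 2.08333% = 0.0208333.
Payoff takes n = ⌈−ln(1 − rB₀/P)/ln(1+r)⌉ = ⌈51.389⌉ = 52 payments; the last is £34.47.
Total paid = 51·£88.00 + £34.47 = £4,522.47.
Total interest = total paid − principal = £4,522.47 − £2,760.00 = £1,762.47.

£1,762.47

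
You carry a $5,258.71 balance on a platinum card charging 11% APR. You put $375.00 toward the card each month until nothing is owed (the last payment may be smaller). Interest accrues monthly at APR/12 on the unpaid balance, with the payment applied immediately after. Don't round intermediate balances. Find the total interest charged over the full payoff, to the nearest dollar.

Monthly rate r = 11%/12 = 0.916667% = 0.00916667.
Payoff takes n = ⌈−ln(1 − rB₀/P)/ln(1+r)⌉ = ⌈15.079⌉ = 16 payments; the last is $29.67.
Total paid = 15·$375.00 + $29.67 = $5,654.67.
Total interest = total paid − principal = $5,654.67 − $5,258.71 = $395.96.

$396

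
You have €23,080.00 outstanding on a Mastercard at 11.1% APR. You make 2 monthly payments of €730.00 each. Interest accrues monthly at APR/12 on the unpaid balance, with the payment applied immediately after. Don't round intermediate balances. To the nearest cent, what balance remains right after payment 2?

Monthly rate r = 11.1%/12 = 0.925% = 0.00925.
Each month: B ← B·(1+r) − €730.00.
Month 1: interest €213.49; balance after payment €22,563.49.
Month 2: interest €208.71; balance after payment €22,042.20.

€22,042.20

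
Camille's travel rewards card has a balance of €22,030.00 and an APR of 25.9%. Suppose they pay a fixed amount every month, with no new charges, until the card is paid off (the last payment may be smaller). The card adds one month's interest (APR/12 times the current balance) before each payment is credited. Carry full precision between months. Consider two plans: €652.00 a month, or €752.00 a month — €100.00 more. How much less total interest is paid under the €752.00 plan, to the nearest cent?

Monthly rate r = 25.9%/12 = 2.15833% = 0.0215833.
At €652.00/mo: n = ⌈−ln(1 − rB₀/P)/ln(1+r)⌉ = 62 payments (last €124.39); total interest = total paid − €22,030.00 = €17,866.39.
At €752.00/mo: 47 payments (last €641.44); total interest €13,203.44.
Interest saved = €17,866.39 − €13,203.44 = €4,662.95.

€4,662.95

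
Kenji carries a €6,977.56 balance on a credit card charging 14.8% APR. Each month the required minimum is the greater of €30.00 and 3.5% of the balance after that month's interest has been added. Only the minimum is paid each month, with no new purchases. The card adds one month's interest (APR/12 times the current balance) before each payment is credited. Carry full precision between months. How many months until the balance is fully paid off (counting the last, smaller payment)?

Monthly rate r = 14.8%/12 = 1.23333% = 0.0123333.
While 3.5% of the post-interest balance exceeds €30.00, each month B ← (B·(1+r))·(1 − 0.035), i.e. B shrinks by the factor (1+r)·0.965 = 0.9769.
This holds for months 1–91. Entering month 92 the balance is €832.01; 3.5% of the post-interest balance is now below €30.00, so the flat €30.00 minimum applies from here.
From month 92 a fixed €30.00 at rate r clears €832.01 in 35 more payments. Total: 91 + 35 = 126 months.

126 months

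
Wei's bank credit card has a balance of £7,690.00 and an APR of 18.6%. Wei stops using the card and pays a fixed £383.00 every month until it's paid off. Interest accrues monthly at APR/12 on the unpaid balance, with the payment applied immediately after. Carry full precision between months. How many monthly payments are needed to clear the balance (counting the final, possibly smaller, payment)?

Monthly rate r = 18.6%/12 = 1.55% = 0.0155.
Recurrence: B ← B·(1+r) − £383.00.
Month 1: interest £119.20; balance after payment £7,426.19.
Month 2: interest £115.11; balance after payment £7,158.30.
Closed form: n = −ln(1 − rB₀/P)/ln(1+r) = −ln(0.68879)/ln(1.0155) ≈ 24.239, so the balance reaches zero during payment 25.

25 months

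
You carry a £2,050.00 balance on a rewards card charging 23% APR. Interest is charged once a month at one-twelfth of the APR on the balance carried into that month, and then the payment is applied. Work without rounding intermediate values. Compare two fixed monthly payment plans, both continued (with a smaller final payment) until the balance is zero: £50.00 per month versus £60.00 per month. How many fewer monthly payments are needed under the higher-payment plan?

25 fewer payments

Monthly rate r = 23%/12 = 1.91667% = 0.0191667.
At £50.00/mo: n = ⌈−ln(1 − rB₀/P)/ln(1+r)⌉ = 82 payments (last £8.47); total interest = total paid − £2,050.00 = £2,008.47.
At £60.00/mo: 57 payments (last £2.01); total interest £1,312.01.
Payments saved = 82 − 57 = 25.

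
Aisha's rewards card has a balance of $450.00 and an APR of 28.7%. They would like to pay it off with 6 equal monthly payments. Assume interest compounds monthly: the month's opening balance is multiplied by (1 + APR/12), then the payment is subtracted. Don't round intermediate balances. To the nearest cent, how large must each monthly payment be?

Monthly rate r = 28.7%/12 = 2.39167% = 0.0239167.
Level-payment amortization: P = B₀·r / (1 − (1+r)^(−n)) = 450.00·0.0239167 / (1 − 1.02392^(−6)).
Denominator 1 − (1+r)^(−6) = 0.132214625.
P = 10.7625 / 0.132214625 ≈ 81.40.

$81.40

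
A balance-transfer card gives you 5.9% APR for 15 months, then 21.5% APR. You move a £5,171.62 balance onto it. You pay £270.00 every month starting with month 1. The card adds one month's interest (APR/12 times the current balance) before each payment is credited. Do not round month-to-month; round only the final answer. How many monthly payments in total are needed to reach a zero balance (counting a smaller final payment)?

21 payments

Promo months 1–15 at r₀ = 5.9%/12 = 0.00491667; months 16+ at r₁ = 21.5%/12 = 0.0179167.
After month 15: iterate B ← B·(1+r₀) − £270.00 for 15 months → £1,374.04.
Then at r₁ with £270.00/mo: n₂ = −ln(1 − r₁·B/P)/ln(1+r₁) ≈ 5.38 → 6 more payments.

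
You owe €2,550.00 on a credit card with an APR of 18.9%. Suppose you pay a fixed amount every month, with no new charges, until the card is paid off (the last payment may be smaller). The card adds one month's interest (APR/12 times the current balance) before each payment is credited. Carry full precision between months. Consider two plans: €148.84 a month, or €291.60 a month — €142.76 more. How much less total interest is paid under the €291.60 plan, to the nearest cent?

Monthly rate r = 18.9%/12 = 1.575% = 0.01575.
At €148.84/mo: n = ⌈−ln(1 − rB₀/P)/ln(1+r)⌉ = 21 payments (last €18.62); total interest = total paid − €2,550.00 = €445.42.
At €291.60/mo: 10 payments (last €141.32); total interest €215.72.
Interest saved = €445.42 − €215.72 = €229.70.

€229.70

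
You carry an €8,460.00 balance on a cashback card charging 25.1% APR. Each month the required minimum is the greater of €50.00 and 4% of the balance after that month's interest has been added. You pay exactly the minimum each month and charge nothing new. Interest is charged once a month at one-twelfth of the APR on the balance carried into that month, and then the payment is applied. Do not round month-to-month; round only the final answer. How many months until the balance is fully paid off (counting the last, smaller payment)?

Monthly rate r = 25.1%/12 = 2.09167% = 0.0209167.
While 4% of the post-interest balance exceeds €50.00, each month B ← (B·(1+r))·(1 − 0.04), i.e. B shrinks by the factor (1+r)·0.96 = 0.98008.
This holds for months 1–97. Entering month 98 the balance is €1,201.54; 4% of the post-interest balance is now below €50.00, so the flat €50.00 minimum applies from here.
From month 98 a fixed €50.00 at rate r clears €1,201.54 in 34 more payments. Total: 97 + 34 = 131 months.

131 months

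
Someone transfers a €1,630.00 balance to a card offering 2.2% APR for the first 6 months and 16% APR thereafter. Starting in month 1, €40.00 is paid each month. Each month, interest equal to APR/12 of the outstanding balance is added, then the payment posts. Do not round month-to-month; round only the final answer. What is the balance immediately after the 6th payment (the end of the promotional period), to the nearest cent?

Promo months 1–6 at r₀ = 2.2%/12 = 0.00183333; months 7+ at r₁ = 16%/12 = 0.0133333.
After month 6: iterate B ← B·(1+r₀) − €40.00 for 6 months → €1,406.91.

€1,406.91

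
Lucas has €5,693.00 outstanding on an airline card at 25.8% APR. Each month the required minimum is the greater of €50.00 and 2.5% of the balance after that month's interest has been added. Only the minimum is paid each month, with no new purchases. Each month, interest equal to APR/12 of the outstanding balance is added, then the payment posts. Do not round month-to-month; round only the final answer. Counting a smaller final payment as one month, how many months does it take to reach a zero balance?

351 months

Monthly rate r = 25.8%/12 = 2.15% = 0.0215.
While 2.5% of the post-interest balance exceeds €50.00, each month B ← (B·(1+r))·(1 − 0.025), i.e. B shrinks by the factor (1+r)·0.975 = 0.99596.
This holds for months 1–264. Entering month 265 the balance is €1,956.54; 2.5% of the post-interest balance is now below €50.00, so the flat €50.00 minimum applies from here.
From month 265 a fixed €50.00 at rate r clears €1,956.54 in 87 more payments. Total: 264 + 87 = 351 months.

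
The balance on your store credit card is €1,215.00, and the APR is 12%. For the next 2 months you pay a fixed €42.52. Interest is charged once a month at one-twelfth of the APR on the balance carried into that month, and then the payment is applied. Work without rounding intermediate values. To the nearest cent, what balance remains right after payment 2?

Monthly rate r = 12%/12 = 1% = 0.01.
Each month: B ← B·(1+r) − €42.52.
Month 1: interest €12.15; balance after payment €1,184.63.
Month 2: interest €11.85; balance after payment €1,153.96.

€1,153.96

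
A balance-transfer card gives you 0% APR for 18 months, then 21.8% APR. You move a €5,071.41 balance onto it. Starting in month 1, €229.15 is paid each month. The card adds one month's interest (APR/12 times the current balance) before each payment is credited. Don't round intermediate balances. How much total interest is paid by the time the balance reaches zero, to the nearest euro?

Promo months 1–18 at r₀ = 0%/12 = 0; months 19+ at r₁ = 21.8%/12 = 0.0181667.
After month 18 (no interest yet): B = €5,071.41 − 18·€229.15 = €946.71.
Then at r₁ with €229.15/mo: n₂ = −ln(1 − r₁·B/P)/ln(1+r₁) ≈ 4.33 → 5 more payments.
Total paid = 22·€229.15 + €76.89 = €5,118.19; interest = €5,118.19 − €5,071.41 = €46.78.

€47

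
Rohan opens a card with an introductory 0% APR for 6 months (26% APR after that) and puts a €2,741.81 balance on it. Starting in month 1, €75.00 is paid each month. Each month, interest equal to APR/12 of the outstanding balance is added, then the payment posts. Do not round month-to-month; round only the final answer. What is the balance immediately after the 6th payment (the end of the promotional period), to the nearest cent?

Promo months 1–6 at r₀ = 0%/12 = 0; months 7+ at r₁ = 26%/12 = 0.0216667.
After month 6 (no interest yet): B = €2,741.81 − 6·€75.00 = €2,291.81.

€2,291.81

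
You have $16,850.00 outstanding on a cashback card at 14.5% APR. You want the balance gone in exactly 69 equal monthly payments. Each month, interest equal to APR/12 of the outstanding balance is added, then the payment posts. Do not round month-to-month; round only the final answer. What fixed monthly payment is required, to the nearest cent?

Monthly rate r = 14.5%/12 = 1.20833% = 0.0120833.
Level-payment amortization: P = B₀·r / (1 − (1+r)^(−n)) = 16850.00·0.0120833 / (1 − 1.01208^(−69)).
Denominator 1 − (1+r)^(−69) = 0.56340661.
P = 203.604 / 0.56340661 ≈ 361.38.

$361.38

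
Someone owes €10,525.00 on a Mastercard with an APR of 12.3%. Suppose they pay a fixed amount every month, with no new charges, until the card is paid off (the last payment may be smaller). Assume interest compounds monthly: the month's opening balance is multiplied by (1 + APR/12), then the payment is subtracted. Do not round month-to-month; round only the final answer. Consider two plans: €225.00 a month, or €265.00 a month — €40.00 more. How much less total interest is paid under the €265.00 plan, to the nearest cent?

Monthly rate r = 12.3%/12 = 1.025% = 0.01025.
At €225.00/mo: n = ⌈−ln(1 − rB₀/P)/ln(1+r)⌉ = 65 payments (last €5.57); total interest = total paid − €10,525.00 = €3,880.57.
At €265.00/mo: 52 payments (last €68.83); total interest €3,058.83.
Interest saved = €3,880.57 − €3,058.83 = €821.74.

€821.74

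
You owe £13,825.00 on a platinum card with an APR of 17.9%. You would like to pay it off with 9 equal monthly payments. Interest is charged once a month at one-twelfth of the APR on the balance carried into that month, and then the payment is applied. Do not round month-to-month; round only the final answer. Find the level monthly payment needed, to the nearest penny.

£1,652.94

Monthly rate r = 17.9%/12 = 1.49167% = 0.0149167.
Level-payment amortization: P = B₀·r / (1 − (1+r)^(−n)) = 13825.00·0.0149167 / (1 − 1.01492^(−9)).
Denominator 1 − (1+r)^(−9) = 0.124761244.
P = 206.223 / 0.124761244 ≈ 1652.94.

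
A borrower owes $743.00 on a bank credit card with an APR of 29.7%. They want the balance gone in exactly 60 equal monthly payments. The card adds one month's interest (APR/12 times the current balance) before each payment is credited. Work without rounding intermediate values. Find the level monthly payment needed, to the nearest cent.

Monthly rate r = 29.7%/12 = 2.475% = 0.02475.
Level-payment amortization: P = B₀·r / (1 − (1+r)^(−n)) = 743.00·0.02475 / (1 − 1.02475^(−60)).
Denominator 1 − (1+r)^(−60) = 0.769365443.
P = 18.3892 / 0.769365443 ≈ 23.90.

$23.90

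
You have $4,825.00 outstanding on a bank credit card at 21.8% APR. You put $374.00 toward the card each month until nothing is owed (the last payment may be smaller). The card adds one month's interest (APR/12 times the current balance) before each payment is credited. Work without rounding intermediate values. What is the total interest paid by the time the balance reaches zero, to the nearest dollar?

$723

Monthly rate r = 21.8%/12 = 1.81667% = 0.0181667.
Payoff takes n = ⌈−ln(1 − rB₀/P)/ln(1+r)⌉ = ⌈14.833⌉ = 15 payments; the last is $312.17.
Total paid = 14·$374.00 + $312.17 = $5,548.17.
Total interest = total paid − principal = $5,548.17 − $4,825.00 = $723.17.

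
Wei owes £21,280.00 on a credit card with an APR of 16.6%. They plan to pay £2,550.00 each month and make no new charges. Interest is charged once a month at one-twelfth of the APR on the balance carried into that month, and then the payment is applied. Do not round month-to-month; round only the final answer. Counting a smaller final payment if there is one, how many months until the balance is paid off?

9 months

Monthly rate r = 16.6%/12 = 1.38333% = 0.0138333.
Recurrence: B ← B·(1+r) − £2,550.00.
Month 1: interest £294.37; balance after payment £19,024.37.
Month 2: interest £263.17; balance after payment £16,737.54.
Closed form: n = −ln(1 − rB₀/P)/ln(1+r) = −ln(0.88456)/ln(1.01383) ≈ 8.929, so the balance reaches zero during payment 9.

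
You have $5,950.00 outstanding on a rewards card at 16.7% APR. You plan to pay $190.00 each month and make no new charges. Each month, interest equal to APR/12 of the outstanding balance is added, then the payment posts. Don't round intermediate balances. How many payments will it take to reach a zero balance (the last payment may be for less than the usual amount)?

42 payments

Monthly rate r = 16.7%/12 = 1.39167% = 0.0139167.
Recurrence: B ← B·(1+r) − $190.00.
Month 1: interest $82.80; balance after payment $5,842.80.
Month 2: interest $81.31; balance after payment $5,734.12.
Closed form: n = −ln(1 − rB₀/P)/ln(1+r) = −ln(0.56419)/ln(1.01392) ≈ 41.414, so the balance reaches zero during payment 42.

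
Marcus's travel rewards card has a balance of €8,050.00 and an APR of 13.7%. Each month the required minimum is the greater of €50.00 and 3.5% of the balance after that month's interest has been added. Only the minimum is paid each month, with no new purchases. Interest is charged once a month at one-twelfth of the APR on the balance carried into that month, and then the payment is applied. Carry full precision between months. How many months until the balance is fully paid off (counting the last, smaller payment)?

Monthly rate r = 13.7%/12 = 1.14167% = 0.0114167.
While 3.5% of the post-interest balance exceeds €50.00, each month B ← (B·(1+r))·(1 − 0.035), i.e. B shrinks by the factor (1+r)·0.965 = 0.97602.
This holds for months 1–72. Entering month 73 the balance is €1,401.94; 3.5% of the post-interest balance is now below €50.00, so the flat €50.00 minimum applies from here.
From month 73 a fixed €50.00 at rate r clears €1,401.94 in 34 more payments. Total: 72 + 34 = 106 months.

106 months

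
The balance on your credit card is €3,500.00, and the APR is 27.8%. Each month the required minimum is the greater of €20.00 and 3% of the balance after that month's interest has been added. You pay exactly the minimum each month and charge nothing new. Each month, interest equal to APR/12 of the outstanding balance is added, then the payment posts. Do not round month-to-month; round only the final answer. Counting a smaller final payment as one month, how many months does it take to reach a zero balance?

Monthly rate r = 27.8%/12 = 2.31667% = 0.0231667.
While 3% of the post-interest balance exceeds €20.00, each month B ← (B·(1+r))·(1 − 0.03), i.e. B shrinks by the factor (1+r)·0.97 = 0.99247.
This holds for months 1–223. Entering month 224 the balance is €648.95; 3% of the post-interest balance is now below €20.00, so the flat €20.00 minimum applies from here.
From month 224 a fixed €20.00 at rate r clears €648.95 in 61 more payments. Total: 223 + 61 = 284 months.

284 months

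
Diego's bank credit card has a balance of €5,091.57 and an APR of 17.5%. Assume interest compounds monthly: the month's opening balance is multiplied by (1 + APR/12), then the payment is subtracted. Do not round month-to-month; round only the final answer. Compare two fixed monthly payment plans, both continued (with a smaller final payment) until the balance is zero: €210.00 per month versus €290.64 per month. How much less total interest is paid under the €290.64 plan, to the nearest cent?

€405.97

Monthly rate r = 17.5%/12 = 1.45833% = 0.0145833.
At €210.00/mo: n = ⌈−ln(1 − rB₀/P)/ln(1+r)⌉ = 31 payments (last €28.71); total interest = total paid − €5,091.57 = €1,237.14.
At €290.64/mo: 21 payments (last €109.94); total interest €831.17.
Interest saved = €1,237.14 − €831.17 = €405.97.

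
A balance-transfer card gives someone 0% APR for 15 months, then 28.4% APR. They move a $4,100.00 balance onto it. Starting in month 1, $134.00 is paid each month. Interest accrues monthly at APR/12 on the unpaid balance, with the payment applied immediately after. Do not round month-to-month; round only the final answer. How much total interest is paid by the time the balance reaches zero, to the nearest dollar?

Promo months 1–15 at r₀ = 0%/12 = 0; months 16+ at r₁ = 28.4%/12 = 0.0236667.
After month 15 (no interest yet): B = $4,100.00 − 15·$134.00 = $2,090.00.
Then at r₁ with $134.00/mo: n₂ = −ln(1 − r₁·B/P)/ln(1+r₁) ≈ 19.69 → 20 more payments.
Total paid = 34·$134.00 + $93.29 = $4,649.29; interest = $4,649.29 − $4,100.00 = $549.29.

$549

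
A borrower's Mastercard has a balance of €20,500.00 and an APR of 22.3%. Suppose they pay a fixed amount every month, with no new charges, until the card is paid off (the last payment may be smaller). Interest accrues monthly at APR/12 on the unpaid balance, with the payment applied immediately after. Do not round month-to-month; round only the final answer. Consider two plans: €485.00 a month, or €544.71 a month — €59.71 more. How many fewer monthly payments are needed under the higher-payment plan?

Monthly rate r = 22.3%/12 = 1.85833% = 0.0185833.
At €485.00/mo: n = ⌈−ln(1 − rB₀/P)/ln(1+r)⌉ = 84 payments (last €293.38); total interest = total paid − €20,500.00 = €20,048.38.
At €544.71/mo: 66 payments (last €151.06); total interest €15,057.21.
Payments saved = 84 − 66 = 18.

18 fewer payments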